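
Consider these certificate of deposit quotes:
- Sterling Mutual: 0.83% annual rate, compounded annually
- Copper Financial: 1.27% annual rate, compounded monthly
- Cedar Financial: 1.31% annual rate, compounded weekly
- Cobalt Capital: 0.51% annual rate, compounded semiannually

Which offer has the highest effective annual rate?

Sterling Mutual: compounded annually, EAR = 0.830%
Copper Financial: (1 + 0.0127/12)^12 − 1 = 1.277%
Cedar Financial: (1 + 0.0131/52)^52 − 1 = 1.318%
Cobalt Capital: (1 + 0.0051/2)^2 − 1 = 0.511%
The highest effective annual rate is Cedar Financial at 1.318%.

Cedar Financial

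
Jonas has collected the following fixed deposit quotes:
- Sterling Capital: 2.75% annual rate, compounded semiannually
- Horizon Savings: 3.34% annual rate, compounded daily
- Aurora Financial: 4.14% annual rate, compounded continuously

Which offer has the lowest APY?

Sterling Capital: (1 + 0.0275/2)^2 − 1 = 2.769%
Horizon Savings: (1 + 0.0334/365)^365 − 1 = 3.396%
Aurora Financial: e^0.0414 − 1 = 4.227%
The lowest effective annual rate is Sterling Capital at 2.769%.

Sterling Capital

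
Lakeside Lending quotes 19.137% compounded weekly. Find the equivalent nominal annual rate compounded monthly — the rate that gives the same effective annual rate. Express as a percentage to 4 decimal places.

EAR = (1 + 0.19137/52)^52 − 1 = 0.210482.
Solve (1 + r/12)^12 = 1.210482: r/12 = 1.210482^(1/12) − 1 = 0.016046, so r = 0.192547 = 19.2547%.

19.2547%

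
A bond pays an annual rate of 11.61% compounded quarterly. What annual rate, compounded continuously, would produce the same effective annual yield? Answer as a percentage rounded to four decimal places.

11.4447%

EAR = (1 + 0.1161/4)^4 − 1 = 0.121253.
Equivalent continuous rate: r = ln(1 + 0.121253) = 0.114447 = 11.4447%.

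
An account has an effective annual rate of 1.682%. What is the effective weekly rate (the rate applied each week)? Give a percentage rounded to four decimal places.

0.0321%

The per-week rate i satisfies (1 + i)^52 = 1 + 0.01682.
i = 1.01682^(1/52) − 1 = 0.0003208 = 0.0321%.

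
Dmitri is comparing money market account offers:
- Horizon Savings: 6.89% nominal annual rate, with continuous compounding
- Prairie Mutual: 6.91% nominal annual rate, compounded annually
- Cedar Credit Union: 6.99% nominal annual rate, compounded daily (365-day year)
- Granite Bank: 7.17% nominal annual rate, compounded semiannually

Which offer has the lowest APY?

Horizon Savings: e^0.0689 − 1 = 7.133%
Prairie Mutual: compounded annually, EAR = 6.910%
Cedar Credit Union: (1 + 0.0699/365)^365 − 1 = 7.239%
Granite Bank: (1 + 0.0717/2)^2 − 1 = 7.299%
The lowest effective annual rate is Prairie Mutual at 6.910%.

Prairie Mutual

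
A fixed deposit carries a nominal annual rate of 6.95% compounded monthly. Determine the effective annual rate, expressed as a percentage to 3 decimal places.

EAR = (1 + 0.0695/12)^12 − 1.
= 1.071757 − 1 = 7.176%.

7.176%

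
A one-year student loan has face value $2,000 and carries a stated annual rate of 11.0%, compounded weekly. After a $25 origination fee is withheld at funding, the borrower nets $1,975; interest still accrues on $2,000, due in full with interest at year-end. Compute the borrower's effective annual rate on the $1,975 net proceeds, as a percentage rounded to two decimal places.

13.03%

Amount owed after one year: 2,000 × (1 + 0.110/52)^52 = 2,000 × 1.116148 = $2,232.30.
Effective rate on net proceeds: 2,232.30 / 1,975 − 1 = 0.130277 = 13.03%.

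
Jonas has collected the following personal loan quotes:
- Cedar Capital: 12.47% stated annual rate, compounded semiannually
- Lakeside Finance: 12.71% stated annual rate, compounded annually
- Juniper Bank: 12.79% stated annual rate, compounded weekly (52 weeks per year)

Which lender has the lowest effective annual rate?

Cedar Capital: (1 + 0.1247/2)^2 − 1 = 12.859%
Lakeside Finance: compounded annually, EAR = 12.710%
Juniper Bank: (1 + 0.1279/52)^52 − 1 = 13.626%
The lowest effective annual rate is Lakeside Finance at 12.710%.

Lakeside Finance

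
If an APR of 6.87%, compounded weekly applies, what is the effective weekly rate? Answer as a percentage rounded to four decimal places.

0.1321%

With a nominal annual rate compounded weekly, the periodic rate is the nominal rate divided by 52.
i = 0.0687 / 52 = 0.0013212 = 0.1321%.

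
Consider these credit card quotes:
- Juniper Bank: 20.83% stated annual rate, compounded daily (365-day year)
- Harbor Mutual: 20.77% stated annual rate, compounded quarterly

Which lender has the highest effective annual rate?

Juniper Bank

Juniper Bank: (1 + 0.2083/365)^365 − 1 = 23.151%
Harbor Mutual: (1 + 0.2077/4)^4 − 1 = 22.444%
The highest effective annual rate is Juniper Bank at 23.151%.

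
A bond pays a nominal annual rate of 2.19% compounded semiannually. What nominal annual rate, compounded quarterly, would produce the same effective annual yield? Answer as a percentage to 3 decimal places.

EAR = (1 + 0.0219/2)^2 − 1 = 0.022020.
Solve (1 + r/4)^4 = 1.022020: r/4 = 1.022020^(1/4) − 1 = 0.005460, so r = 0.021840 = 2.184%.

2.184%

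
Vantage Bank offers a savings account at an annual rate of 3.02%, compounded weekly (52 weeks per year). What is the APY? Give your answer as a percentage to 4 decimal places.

3.0652%

EAR = (1 + 0.0302/52)^52 − 1.
= (1 + 0.000581)^52 − 1 = 1.030652 − 1 = 3.0652%.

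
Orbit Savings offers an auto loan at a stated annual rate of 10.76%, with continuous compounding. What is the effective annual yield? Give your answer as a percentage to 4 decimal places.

With continuous compounding, EAR = e^0.1076 − 1.
e^0.1076 = 1.113602, so EAR = 0.113602 = 11.3602%.

11.3602%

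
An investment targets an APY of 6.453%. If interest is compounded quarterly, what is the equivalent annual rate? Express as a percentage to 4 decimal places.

6.3025%

(1 + r/4)^4 − 1 = 0.06453, so 1 + r/4 = 1.06453^(1/4).
r/4 = 0.015756, so r = 0.063025 = 6.3025%.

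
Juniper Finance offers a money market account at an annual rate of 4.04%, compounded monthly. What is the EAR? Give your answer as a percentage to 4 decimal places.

4.1157%

EAR = (1 + 0.0404/12)^12 − 1.
= (1 + 0.003367)^12 − 1 = 1.041157 − 1 = 4.1157%.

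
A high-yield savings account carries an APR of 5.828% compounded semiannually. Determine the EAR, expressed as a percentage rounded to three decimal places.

EAR = (1 + 0.05828/2)^2 − 1.
= (1 + 0.029140)^2 − 1 = 1.059129 − 1 = 5.913%.

5.913%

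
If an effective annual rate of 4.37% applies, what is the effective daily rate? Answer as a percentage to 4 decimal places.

0.0117%

The per-day rate i satisfies (1 + i)^365 = 1 + 0.0437.
i = 1.0437^(1/365) − 1 = 0.0001172 = 0.0117%.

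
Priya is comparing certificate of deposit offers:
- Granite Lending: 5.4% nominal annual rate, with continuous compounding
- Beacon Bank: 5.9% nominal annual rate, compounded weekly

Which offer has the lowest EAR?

Granite Lending

Granite Lending: e^0.054 − 1 = 5.548%
Beacon Bank: (1 + 0.059/52)^52 − 1 = 6.074%
The lowest effective annual rate is Granite Lending at 5.548%.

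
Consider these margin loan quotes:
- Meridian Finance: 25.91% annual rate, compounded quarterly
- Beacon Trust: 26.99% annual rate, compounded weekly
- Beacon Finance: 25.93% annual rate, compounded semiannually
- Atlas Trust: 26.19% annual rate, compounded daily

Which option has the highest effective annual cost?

Meridian Finance: (1 + 0.2591/4)^4 − 1 = 28.538%
Beacon Trust: (1 + 0.2699/52)^52 − 1 = 30.892%
Beacon Finance: (1 + 0.2593/2)^2 − 1 = 27.611%
Atlas Trust: (1 + 0.2619/365)^365 − 1 = 29.927%
The highest effective annual rate is Beacon Trust at 30.892%.

Beacon Trust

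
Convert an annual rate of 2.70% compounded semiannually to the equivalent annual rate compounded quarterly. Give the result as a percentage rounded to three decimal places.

2.691%

EAR = (1 + 0.0270/2)^2 − 1 = 0.027182.
Solve (1 + r/4)^4 = 1.027182: r/4 = 1.027182^(1/4) − 1 = 0.006727, so r = 0.026909 = 2.691%.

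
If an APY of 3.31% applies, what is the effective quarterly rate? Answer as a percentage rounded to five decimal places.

The per-quarter rate i satisfies (1 + i)^4 = 1 + 0.0331.
i = 1.0331^(1/4) − 1 = 0.0081742 = 0.81742%.

0.81742%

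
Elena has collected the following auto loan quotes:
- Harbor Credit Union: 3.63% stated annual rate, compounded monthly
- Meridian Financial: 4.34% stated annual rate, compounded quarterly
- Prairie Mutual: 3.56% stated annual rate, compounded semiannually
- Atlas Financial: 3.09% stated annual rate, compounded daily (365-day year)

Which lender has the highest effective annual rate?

Harbor Credit Union: (1 + 0.0363/12)^12 − 1 = 3.691%
Meridian Financial: (1 + 0.0434/4)^4 − 1 = 4.411%
Prairie Mutual: (1 + 0.0356/2)^2 − 1 = 3.592%
Atlas Financial: (1 + 0.0309/365)^365 − 1 = 3.138%
The highest effective annual rate is Meridian Financial at 4.411%.

Meridian Financial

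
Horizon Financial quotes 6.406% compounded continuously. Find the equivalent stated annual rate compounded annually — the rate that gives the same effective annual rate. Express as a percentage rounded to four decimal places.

EAR under continuous compounding: e^0.06406 − 1 = 0.066156.
Compounded annually, the equivalent nominal rate is the EAR itself: 6.6156%.

6.6156%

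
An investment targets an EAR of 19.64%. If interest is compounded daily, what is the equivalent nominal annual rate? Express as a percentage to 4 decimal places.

(1 + r/365)^365 − 1 = 0.1964, so 1 + r/365 = 1.1964^(1/365).
r/365 = 0.000491, so r = 0.179361 = 17.9361%.

17.9361%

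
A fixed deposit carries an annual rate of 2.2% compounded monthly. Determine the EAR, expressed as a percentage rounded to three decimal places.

EAR = (1 + 0.022/12)^12 − 1.
= (1 + 0.001833)^12 − 1 = 1.022223 − 1 = 2.222%.

2.222%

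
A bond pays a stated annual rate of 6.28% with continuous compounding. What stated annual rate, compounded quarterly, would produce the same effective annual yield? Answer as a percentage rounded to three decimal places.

EAR under continuous compounding: e^0.0628 − 1 = 0.064814.
Solve (1 + r/4)^4 = 1.064814: r/4 = 1.064814^(1/4) − 1 = 0.015824, so r = 0.063296 = 6.330%.

6.330%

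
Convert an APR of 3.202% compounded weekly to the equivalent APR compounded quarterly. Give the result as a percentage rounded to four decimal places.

3.2139%

EAR = (1 + 0.03202/52)^52 − 1 = 0.032528.
Solve (1 + r/4)^4 = 1.032528: r/4 = 1.032528^(1/4) − 1 = 0.008035, so r = 0.032139 = 3.2139%.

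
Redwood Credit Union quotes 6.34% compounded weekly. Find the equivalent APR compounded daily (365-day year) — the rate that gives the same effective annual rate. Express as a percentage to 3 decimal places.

6.337%

EAR = (1 + 0.0634/52)^52 − 1 = 0.065412.
Solve (1 + r/365)^365 = 1.065412: r/365 = 1.065412^(1/365) − 1 = 0.000174, so r = 0.063367 = 6.337%.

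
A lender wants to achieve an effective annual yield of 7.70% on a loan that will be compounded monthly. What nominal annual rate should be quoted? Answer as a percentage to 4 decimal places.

(1 + r/12)^12 − 1 = 0.0770, so 1 + r/12 = 1.0770^(1/12).
r/12 = 0.006201, so r = 0.074409 = 7.4409%.

7.4409%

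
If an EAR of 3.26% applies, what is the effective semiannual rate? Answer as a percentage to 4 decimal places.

1.6169%

The per-half-year rate i satisfies (1 + i)^2 = 1 + 0.0326.
i = 1.0326^(1/2) − 1 = 0.0161693 = 1.6169%.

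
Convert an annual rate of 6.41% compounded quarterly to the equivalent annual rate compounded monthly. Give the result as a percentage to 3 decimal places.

6.376%

EAR = (1 + 0.0641/4)^4 − 1 = 0.065657.
Solve (1 + r/12)^12 = 1.065657: r/12 = 1.065657^(1/12) − 1 = 0.005313, so r = 0.063761 = 6.376%.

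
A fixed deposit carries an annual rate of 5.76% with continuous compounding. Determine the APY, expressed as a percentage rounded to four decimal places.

With continuous compounding, EAR = e^0.0576 − 1.
e^0.0576 = 1.059291, so EAR = 0.059291 = 5.9291%.

5.9291%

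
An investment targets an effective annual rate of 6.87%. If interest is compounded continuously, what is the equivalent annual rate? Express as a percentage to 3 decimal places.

Continuous: nominal r satisfies e^r − 1 = 0.0687.
r = ln(1 + 0.0687) = ln(1.0687) = 0.066443 = 6.644%.

6.644%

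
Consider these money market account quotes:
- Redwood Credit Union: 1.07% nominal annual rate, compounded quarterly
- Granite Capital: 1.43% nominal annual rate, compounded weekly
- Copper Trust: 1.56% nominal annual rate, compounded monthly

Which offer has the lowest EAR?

Redwood Credit Union: (1 + 0.0107/4)^4 − 1 = 1.074%
Granite Capital: (1 + 0.0143/52)^52 − 1 = 1.440%
Copper Trust: (1 + 0.0156/12)^12 − 1 = 1.571%
The lowest effective annual rate is Redwood Credit Union at 1.074%.

Redwood Credit Union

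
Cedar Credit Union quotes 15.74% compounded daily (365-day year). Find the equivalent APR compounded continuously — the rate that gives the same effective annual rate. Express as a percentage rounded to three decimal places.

EAR = (1 + 0.1574/365)^365 − 1 = 0.170424.
Equivalent continuous rate: r = ln(1 + 0.170424) = 0.157366 = 15.737%.

15.737%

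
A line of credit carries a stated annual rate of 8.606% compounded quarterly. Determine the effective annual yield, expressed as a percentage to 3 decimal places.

8.888%

EAR = (1 + 0.08606/4)^4 − 1.
= (1 + 0.021515)^4 − 1 = 1.088877 − 1 = 8.888%.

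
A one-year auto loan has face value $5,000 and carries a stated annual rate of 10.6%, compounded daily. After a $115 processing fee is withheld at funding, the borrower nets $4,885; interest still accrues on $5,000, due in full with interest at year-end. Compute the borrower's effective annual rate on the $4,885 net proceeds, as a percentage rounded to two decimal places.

13.80%

Amount owed after one year: 5,000 × (1 + 0.106/365)^365 = 5,000 × 1.111805 = $5,559.02.
Effective rate on net proceeds: 5,559.02 / 4,885 − 1 = 0.137978 = 13.80%.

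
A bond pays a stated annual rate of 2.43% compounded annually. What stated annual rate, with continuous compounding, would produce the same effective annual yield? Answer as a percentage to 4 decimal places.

Compounded annually, EAR = nominal = 0.024300.
Equivalent continuous rate: r = ln(1 + 0.024300) = 0.024009 = 2.4009%.

2.4009%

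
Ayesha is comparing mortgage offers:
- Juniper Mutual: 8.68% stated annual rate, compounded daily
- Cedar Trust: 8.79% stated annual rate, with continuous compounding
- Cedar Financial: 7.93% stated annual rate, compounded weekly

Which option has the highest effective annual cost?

Cedar Trust

Juniper Mutual: (1 + 0.0868/365)^365 − 1 = 9.067%
Cedar Trust: e^0.0879 − 1 = 9.188%
Cedar Financial: (1 + 0.0793/52)^52 − 1 = 8.246%
The highest effective annual rate is Cedar Trust at 9.188%.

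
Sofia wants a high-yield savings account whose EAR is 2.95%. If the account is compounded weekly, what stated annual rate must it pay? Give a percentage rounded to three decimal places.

(1 + r/52)^52 − 1 = 0.0295, so 1 + r/52 = 1.0295^(1/52).
r/52 = 0.000559, so r = 0.029081 = 2.908%.

2.908%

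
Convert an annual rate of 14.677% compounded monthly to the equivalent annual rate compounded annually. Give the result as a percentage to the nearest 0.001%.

15.706%

EAR = (1 + 0.14677/12)^12 − 1 = 0.157057.
Compounded annually, the equivalent nominal rate is the EAR itself: 15.706%.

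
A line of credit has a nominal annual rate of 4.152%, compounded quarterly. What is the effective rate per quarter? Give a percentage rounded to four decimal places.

1.0380%

With a nominal annual rate compounded quarterly, the periodic rate is the nominal rate divided by 4.
i = 0.04152 / 4 = 0.0103800 = 1.0380%.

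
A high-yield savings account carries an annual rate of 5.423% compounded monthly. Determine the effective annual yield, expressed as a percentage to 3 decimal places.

EAR = (1 + 0.05423/12)^12 − 1.
= (1 + 0.004519)^12 − 1 = 1.055598 − 1 = 5.560%.

5.560%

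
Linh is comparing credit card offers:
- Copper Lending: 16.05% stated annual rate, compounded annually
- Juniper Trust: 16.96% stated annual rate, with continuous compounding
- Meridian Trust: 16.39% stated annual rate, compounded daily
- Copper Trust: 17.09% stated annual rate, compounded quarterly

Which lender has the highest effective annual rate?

Copper Lending: compounded annually, EAR = 16.050%
Juniper Trust: e^0.1696 − 1 = 18.483%
Meridian Trust: (1 + 0.1639/365)^365 − 1 = 17.805%
Copper Trust: (1 + 0.1709/4)^4 − 1 = 18.217%
The highest effective annual rate is Juniper Trust at 18.483%.

Juniper Trust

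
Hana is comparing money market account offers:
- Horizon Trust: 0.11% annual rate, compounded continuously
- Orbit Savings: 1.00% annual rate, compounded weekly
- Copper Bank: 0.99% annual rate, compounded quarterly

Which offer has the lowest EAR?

Horizon Trust: e^0.0011 − 1 = 0.110%
Orbit Savings: (1 + 0.0100/52)^52 − 1 = 1.005%
Copper Bank: (1 + 0.0099/4)^4 − 1 = 0.994%
The lowest effective annual rate is Horizon Trust at 0.110%.

Horizon Trust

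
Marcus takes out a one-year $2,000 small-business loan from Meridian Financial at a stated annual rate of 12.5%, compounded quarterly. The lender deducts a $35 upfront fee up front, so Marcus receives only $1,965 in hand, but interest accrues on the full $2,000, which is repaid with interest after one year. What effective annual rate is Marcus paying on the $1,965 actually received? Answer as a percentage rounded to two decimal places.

Amount owed after one year: 2,000 × (1 + 0.125/4)^4 = 2,000 × 1.130982 = $2,261.96.
Effective rate on net proceeds: 2,261.96 / 1,965 − 1 = 0.151127 = 15.11%.

15.11%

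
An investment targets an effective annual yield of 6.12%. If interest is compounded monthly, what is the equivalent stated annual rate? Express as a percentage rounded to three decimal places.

(1 + r/12)^12 − 1 = 0.0612, so 1 + r/12 = 1.0612^(1/12).
r/12 = 0.004962, so r = 0.059548 = 5.955%.

5.955%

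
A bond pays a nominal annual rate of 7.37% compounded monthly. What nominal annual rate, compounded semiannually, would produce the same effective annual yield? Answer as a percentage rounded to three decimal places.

7.484%

EAR = (1 + 0.0737/12)^12 − 1 = 0.076241.
Solve (1 + r/2)^2 = 1.076241: r/2 = 1.076241^(1/2) − 1 = 0.037420, so r = 0.074841 = 7.484%.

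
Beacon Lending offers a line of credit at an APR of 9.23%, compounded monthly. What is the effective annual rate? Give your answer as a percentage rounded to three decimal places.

9.631%

EAR = (1 + 0.0923/12)^12 − 1.
= 1.096307 − 1 = 9.631%.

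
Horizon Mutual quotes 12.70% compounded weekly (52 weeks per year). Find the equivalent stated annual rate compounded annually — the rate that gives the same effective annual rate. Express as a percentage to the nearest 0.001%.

13.524%

EAR = (1 + 0.1270/52)^52 − 1 = 0.135241.
Compounded annually, the equivalent nominal rate is the EAR itself: 13.524%.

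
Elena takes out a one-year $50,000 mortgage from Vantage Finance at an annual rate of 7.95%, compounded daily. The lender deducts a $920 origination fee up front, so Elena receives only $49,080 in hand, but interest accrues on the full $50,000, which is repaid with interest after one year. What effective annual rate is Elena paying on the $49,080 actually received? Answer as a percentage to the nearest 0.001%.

10.303%

Amount owed after one year: 50,000 × (1 + 0.0795/365)^365 = 50,000 × 1.082736 = $54,136.81.
Effective rate on net proceeds: 54,136.81 / 49,080 − 1 = 0.103032 = 10.303%.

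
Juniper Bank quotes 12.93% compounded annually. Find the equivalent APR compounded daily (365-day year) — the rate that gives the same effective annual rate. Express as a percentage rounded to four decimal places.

12.1618%

Compounded annually, EAR = nominal = 0.129300.
Solve (1 + r/365)^365 = 1.129300: r/365 = 1.129300^(1/365) − 1 = 0.000333, so r = 0.121618 = 12.1618%.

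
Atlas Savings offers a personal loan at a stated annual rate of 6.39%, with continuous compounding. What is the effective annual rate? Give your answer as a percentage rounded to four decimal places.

6.5986%

With continuous compounding, EAR = e^0.0639 − 1.
e^0.0639 = 1.065986, so EAR = 0.065986 = 6.5986%.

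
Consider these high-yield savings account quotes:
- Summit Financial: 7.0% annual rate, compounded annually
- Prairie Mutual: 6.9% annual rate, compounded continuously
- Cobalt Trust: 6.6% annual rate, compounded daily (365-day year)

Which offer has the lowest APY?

Cobalt Trust

Summit Financial: compounded annually, EAR = 7.000%
Prairie Mutual: e^0.069 − 1 = 7.144%
Cobalt Trust: (1 + 0.066/365)^365 − 1 = 6.822%
The lowest effective annual rate is Cobalt Trust at 6.822%.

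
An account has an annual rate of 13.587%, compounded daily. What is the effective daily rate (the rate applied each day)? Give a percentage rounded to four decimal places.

0.0372%

With a nominal annual rate compounded daily, the periodic rate is the nominal rate divided by 365.
i = 0.13587 / 365 = 0.0003722 = 0.0372%.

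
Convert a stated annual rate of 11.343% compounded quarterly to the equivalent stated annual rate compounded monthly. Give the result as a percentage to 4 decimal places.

11.2374%

EAR = (1 + 0.11343/4)^4 − 1 = 0.118347.
Solve (1 + r/12)^12 = 1.118347: r/12 = 1.118347^(1/12) − 1 = 0.009365, so r = 0.112374 = 11.2374%.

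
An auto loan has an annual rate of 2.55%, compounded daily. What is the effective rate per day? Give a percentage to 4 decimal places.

0.0070%

With a nominal annual rate compounded daily, the periodic rate is the nominal rate divided by 365.
i = 0.0255 / 365 = 0.0000699 = 0.0070%.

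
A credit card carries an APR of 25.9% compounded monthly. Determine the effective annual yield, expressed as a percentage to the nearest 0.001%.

29.207%

EAR = (1 + 0.259/12)^12 − 1.
= (1 + 0.021583)^12 − 1 = 1.292069 − 1 = 29.207%.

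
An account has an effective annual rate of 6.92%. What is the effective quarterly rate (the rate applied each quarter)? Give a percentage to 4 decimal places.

The per-quarter rate i satisfies (1 + i)^4 = 1 + 0.0692.
i = 1.0692^(1/4) − 1 = 0.0168684 = 1.6868%.

1.6868%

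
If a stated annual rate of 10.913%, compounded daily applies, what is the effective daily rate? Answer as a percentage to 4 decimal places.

With a nominal annual rate compounded daily, the periodic rate is the nominal rate divided by 365.
i = 0.10913 / 365 = 0.0002990 = 0.0299%.

0.0299%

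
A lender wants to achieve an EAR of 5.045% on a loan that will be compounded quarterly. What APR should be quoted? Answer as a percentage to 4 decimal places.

4.9523%

(1 + r/4)^4 − 1 = 0.05045, so 1 + r/4 = 1.05045^(1/4).
r/4 = 0.012381, so r = 0.049523 = 4.9523%.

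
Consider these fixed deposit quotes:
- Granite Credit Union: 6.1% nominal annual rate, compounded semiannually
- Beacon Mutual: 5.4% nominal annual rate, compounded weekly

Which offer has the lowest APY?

Granite Credit Union: (1 + 0.061/2)^2 − 1 = 6.193%
Beacon Mutual: (1 + 0.054/52)^52 − 1 = 5.546%
The lowest effective annual rate is Beacon Mutual at 5.546%.

Beacon Mutual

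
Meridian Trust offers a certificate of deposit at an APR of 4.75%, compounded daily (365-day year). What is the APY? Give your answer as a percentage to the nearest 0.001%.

EAR = (1 + 0.0475/365)^365 − 1.
= (1 + 0.000130)^365 − 1 = 1.048643 − 1 = 4.864%.

4.864%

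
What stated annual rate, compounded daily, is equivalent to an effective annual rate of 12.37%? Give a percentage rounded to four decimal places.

11.6645%

(1 + r/365)^365 − 1 = 0.1237, so 1 + r/365 = 1.1237^(1/365).
r/365 = 0.000320, so r = 0.116645 = 11.6645%.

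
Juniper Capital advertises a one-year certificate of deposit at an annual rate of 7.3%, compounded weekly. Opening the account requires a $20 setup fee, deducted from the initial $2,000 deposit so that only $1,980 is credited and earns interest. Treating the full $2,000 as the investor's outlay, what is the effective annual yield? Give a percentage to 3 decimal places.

6.492%

Value after one year: 1,980 × (1 + 0.073/52)^52 = 1,980 × 1.075675 = $2,129.84.
Effective yield on the $2,000 outlay: 2,129.84 / 2,000 − 1 = 0.064919 = 6.492%.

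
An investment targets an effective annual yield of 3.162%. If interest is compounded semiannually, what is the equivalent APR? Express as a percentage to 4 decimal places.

3.1374%

(1 + r/2)^2 − 1 = 0.03162, so 1 + r/2 = 1.03162^(1/2).
r/2 = 0.015687, so r = 0.031374 = 3.1374%.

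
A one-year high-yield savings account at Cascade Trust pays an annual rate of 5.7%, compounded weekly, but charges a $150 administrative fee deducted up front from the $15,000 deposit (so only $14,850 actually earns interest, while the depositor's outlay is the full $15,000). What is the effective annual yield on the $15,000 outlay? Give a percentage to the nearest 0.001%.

Value after one year: 14,850 × (1 + 0.057/52)^52 = 14,850 × 1.058623 = $15,720.55.
Effective yield on the $15,000 outlay: 15,720.55 / 15,000 − 1 = 0.048037 = 4.804%.

4.804%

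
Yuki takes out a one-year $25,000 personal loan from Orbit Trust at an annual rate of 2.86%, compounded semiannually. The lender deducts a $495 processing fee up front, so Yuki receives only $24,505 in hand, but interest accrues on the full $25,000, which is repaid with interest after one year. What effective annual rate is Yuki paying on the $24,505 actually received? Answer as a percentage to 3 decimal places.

Amount owed after one year: 25,000 × (1 + 0.0286/2)^2 = 25,000 × 1.028804 = $25,720.11.
Effective rate on net proceeds: 25,720.11 / 24,505 − 1 = 0.049586 = 4.959%.

4.959%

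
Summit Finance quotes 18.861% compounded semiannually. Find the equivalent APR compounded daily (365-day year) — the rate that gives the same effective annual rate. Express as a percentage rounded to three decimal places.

18.028%

EAR = (1 + 0.18861/2)^2 − 1 = 0.197503.
Solve (1 + r/365)^365 = 1.197503: r/365 = 1.197503^(1/365) − 1 = 0.000494, so r = 0.180283 = 18.028%.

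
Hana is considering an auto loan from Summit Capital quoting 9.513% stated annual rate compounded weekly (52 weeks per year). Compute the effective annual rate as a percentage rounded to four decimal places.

EAR = (1 + 0.09513/52)^52 − 1.
= (1 + 0.001829)^52 − 1 = 1.099706 − 1 = 9.9706%.

9.9706%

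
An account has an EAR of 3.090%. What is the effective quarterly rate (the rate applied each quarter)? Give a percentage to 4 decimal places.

The per-quarter rate i satisfies (1 + i)^4 = 1 + 0.03090.
i = 1.03090^(1/4) − 1 = 0.0076371 = 0.7637%.

0.7637%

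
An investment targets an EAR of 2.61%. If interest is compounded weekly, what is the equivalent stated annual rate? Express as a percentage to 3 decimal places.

2.577%

(1 + r/52)^52 − 1 = 0.0261, so 1 + r/52 = 1.0261^(1/52).
r/52 = 0.000496, so r = 0.025772 = 2.577%.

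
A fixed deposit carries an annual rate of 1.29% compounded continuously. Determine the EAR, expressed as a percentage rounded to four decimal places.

1.2984%

With continuous compounding, EAR = e^0.0129 − 1.
e^0.0129 = 1.012984, so EAR = 0.012984 = 1.2984%.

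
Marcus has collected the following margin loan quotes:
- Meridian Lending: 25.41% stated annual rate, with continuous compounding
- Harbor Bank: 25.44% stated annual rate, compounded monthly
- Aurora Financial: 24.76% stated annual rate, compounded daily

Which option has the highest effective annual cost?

Meridian Lending

Meridian Lending: e^0.2541 − 1 = 28.930%
Harbor Bank: (1 + 0.2544/12)^12 − 1 = 28.626%
Aurora Financial: (1 + 0.2476/365)^365 − 1 = 28.084%
The highest effective annual rate is Meridian Lending at 28.930%.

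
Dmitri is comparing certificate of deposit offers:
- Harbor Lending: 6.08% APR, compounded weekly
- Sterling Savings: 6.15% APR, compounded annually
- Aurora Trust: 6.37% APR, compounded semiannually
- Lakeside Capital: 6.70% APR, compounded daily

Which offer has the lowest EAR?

Harbor Lending: (1 + 0.0608/52)^52 − 1 = 6.265%
Sterling Savings: compounded annually, EAR = 6.150%
Aurora Trust: (1 + 0.0637/2)^2 − 1 = 6.471%
Lakeside Capital: (1 + 0.0670/365)^365 − 1 = 6.929%
The lowest effective annual rate is Sterling Savings at 6.150%.

Sterling Savings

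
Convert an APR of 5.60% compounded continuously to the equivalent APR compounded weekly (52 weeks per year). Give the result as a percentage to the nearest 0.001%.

EAR under continuous compounding: e^0.0560 − 1 = 0.057598.
Solve (1 + r/52)^52 = 1.057598: r/52 = 1.057598^(1/52) − 1 = 0.001078, so r = 0.056030 = 5.603%.

5.603%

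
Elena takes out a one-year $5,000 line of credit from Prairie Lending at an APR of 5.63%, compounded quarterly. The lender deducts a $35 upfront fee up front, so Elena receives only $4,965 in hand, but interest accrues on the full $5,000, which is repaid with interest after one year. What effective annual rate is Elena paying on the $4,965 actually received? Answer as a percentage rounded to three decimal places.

6.495%

Amount owed after one year: 5,000 × (1 + 0.0563/4)^4 = 5,000 × 1.057500 = $5,287.50.
Effective rate on net proceeds: 5,287.50 / 4,965 − 1 = 0.064955 = 6.495%.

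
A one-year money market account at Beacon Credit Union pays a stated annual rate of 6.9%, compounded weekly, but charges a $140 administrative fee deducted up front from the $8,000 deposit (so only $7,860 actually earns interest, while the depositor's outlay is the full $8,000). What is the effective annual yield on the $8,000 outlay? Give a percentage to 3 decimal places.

5.264%

Value after one year: 7,860 × (1 + 0.069/52)^52 = 7,860 × 1.071387 = $8,421.10.
Effective yield on the $8,000 outlay: 8,421.10 / 8,000 − 1 = 0.052638 = 5.264%.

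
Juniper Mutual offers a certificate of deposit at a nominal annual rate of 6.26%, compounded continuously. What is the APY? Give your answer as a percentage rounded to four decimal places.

6.4601%

With continuous compounding, EAR = e^0.0626 − 1.
e^0.0626 = 1.064601, so EAR = 0.064601 = 6.4601%.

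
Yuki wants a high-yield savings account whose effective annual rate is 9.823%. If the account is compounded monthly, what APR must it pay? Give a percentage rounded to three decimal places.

9.407%

(1 + r/12)^12 − 1 = 0.09823, so 1 + r/12 = 1.09823^(1/12).
r/12 = 0.007839, so r = 0.094067 = 9.407%.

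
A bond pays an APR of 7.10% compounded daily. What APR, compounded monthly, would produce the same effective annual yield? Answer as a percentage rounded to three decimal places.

EAR = (1 + 0.0710/365)^365 − 1 = 0.073574.
Solve (1 + r/12)^12 = 1.073574: r/12 = 1.073574^(1/12) − 1 = 0.005934, so r = 0.071204 = 7.120%.

7.120%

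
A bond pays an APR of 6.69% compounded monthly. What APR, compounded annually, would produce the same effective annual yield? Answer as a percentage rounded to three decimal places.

6.899%

EAR = (1 + 0.0669/12)^12 − 1 = 0.068990.
Compounded annually, the equivalent nominal rate is the EAR itself: 6.899%.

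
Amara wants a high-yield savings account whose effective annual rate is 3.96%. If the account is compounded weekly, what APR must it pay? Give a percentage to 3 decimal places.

(1 + r/52)^52 − 1 = 0.0396, so 1 + r/52 = 1.0396^(1/52).
r/52 = 0.000747, so r = 0.038851 = 3.885%.

3.885%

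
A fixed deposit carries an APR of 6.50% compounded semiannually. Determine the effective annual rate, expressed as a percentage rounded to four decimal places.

6.6056%

EAR = (1 + 0.0650/2)^2 − 1.
= 1.066056 − 1 = 6.6056%.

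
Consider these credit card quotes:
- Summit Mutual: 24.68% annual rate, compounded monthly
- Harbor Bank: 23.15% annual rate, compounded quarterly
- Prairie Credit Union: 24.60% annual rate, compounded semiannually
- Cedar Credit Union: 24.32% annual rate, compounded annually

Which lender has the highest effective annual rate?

Summit Mutual: (1 + 0.2468/12)^12 − 1 = 27.672%
Harbor Bank: (1 + 0.2315/4)^4 − 1 = 25.238%
Prairie Credit Union: (1 + 0.2460/2)^2 − 1 = 26.113%
Cedar Credit Union: compounded annually, EAR = 24.320%
The highest effective annual rate is Summit Mutual at 27.672%.

Summit Mutual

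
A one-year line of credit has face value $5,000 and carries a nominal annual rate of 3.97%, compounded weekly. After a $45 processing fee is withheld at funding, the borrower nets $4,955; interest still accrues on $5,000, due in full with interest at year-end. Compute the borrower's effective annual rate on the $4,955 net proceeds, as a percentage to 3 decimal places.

4.993%

Amount owed after one year: 5,000 × (1 + 0.0397/52)^52 = 5,000 × 1.040483 = $5,202.41.
Effective rate on net proceeds: 5,202.41 / 4,955 − 1 = 0.049932 = 4.993%.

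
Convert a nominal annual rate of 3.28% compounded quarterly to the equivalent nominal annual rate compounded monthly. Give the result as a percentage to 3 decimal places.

3.271%

EAR = (1 + 0.0328/4)^4 − 1 = 0.033206.
Solve (1 + r/12)^12 = 1.033206: r/12 = 1.033206^(1/12) − 1 = 0.002726, so r = 0.032711 = 3.271%.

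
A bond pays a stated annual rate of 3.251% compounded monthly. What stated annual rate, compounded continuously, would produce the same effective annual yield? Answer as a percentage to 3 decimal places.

3.247%

EAR = (1 + 0.03251/12)^12 − 1 = 0.032999.
Equivalent continuous rate: r = ln(1 + 0.032999) = 0.032466 = 3.247%.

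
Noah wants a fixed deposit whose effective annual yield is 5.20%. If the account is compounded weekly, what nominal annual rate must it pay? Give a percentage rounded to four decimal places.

5.0718%

(1 + r/52)^52 − 1 = 0.0520, so 1 + r/52 = 1.0520^(1/52).
r/52 = 0.000975, so r = 0.050718 = 5.0718%.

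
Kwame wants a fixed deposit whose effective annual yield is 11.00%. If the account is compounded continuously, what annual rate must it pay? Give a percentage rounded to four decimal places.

10.4360%

Continuous: nominal r satisfies e^r − 1 = 0.1100.
r = ln(1 + 0.1100) = ln(1.1100) = 0.104360 = 10.4360%.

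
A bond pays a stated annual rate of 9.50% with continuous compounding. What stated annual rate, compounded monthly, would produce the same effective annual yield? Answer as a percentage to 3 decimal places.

EAR under continuous compounding: e^0.0950 − 1 = 0.099659.
Solve (1 + r/12)^12 = 1.099659: r/12 = 1.099659^(1/12) − 1 = 0.007948, so r = 0.095377 = 9.538%.

9.538%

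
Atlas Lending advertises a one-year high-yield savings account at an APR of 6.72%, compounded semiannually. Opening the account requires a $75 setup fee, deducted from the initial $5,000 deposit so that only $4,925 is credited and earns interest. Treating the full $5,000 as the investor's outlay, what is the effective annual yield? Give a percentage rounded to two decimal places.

5.23%

Value after one year: 4,925 × (1 + 0.0672/2)^2 = 4,925 × 1.068329 = $5,261.52.
Effective yield on the $5,000 outlay: 5,261.52 / 5,000 − 1 = 0.052304 = 5.23%.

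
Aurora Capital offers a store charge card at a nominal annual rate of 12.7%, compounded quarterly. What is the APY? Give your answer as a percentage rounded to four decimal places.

13.3177%

EAR = (1 + 0.127/4)^4 − 1.
= (1 + 0.031750)^4 − 1 = 1.133177 − 1 = 13.3177%.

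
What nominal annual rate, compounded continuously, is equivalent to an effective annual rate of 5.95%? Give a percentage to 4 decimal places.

5.7797%

Continuous: nominal r satisfies e^r − 1 = 0.0595.
r = ln(1 + 0.0595) = ln(1.0595) = 0.057797 = 5.7797%.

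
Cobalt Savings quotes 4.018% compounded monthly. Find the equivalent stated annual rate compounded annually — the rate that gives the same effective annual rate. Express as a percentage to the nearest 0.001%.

4.093%

EAR = (1 + 0.04018/12)^12 − 1 = 0.040928.
Compounded annually, the equivalent nominal rate is the EAR itself: 4.093%.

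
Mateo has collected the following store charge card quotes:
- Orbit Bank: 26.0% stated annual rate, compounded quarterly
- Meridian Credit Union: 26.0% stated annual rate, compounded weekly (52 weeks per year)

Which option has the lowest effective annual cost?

Orbit Bank: (1 + 0.260/4)^4 − 1 = 28.647%
Meridian Credit Union: (1 + 0.260/52)^52 − 1 = 29.609%
The lowest effective annual rate is Orbit Bank at 28.647%.

Orbit Bank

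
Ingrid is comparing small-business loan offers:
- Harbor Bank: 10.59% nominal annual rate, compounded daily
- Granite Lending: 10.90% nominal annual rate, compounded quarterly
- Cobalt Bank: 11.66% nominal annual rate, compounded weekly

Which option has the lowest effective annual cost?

Harbor Bank

Harbor Bank: (1 + 0.1059/365)^365 − 1 = 11.169%
Granite Lending: (1 + 0.1090/4)^4 − 1 = 11.354%
Cobalt Bank: (1 + 0.1166/52)^52 − 1 = 12.352%
The lowest effective annual rate is Harbor Bank at 11.169%.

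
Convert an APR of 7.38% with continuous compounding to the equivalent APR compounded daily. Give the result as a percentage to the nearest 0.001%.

EAR under continuous compounding: e^0.0738 − 1 = 0.076591.
Solve (1 + r/365)^365 = 1.076591: r/365 = 1.076591^(1/365) − 1 = 0.000202, so r = 0.073807 = 7.381%.

7.381%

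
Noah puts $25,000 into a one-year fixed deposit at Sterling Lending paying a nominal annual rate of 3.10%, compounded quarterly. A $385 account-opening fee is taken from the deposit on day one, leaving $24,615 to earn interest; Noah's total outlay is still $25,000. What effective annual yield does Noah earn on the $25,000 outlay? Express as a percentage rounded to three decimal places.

Value after one year: 24,615 × (1 + 0.0310/4)^4 = 24,615 × 1.031362 = $25,386.98.
Effective yield on the $25,000 outlay: 25,386.98 / 25,000 − 1 = 0.015479 = 1.548%.

1.548%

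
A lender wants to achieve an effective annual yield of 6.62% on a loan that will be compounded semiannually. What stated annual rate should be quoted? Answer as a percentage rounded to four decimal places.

(1 + r/2)^2 − 1 = 0.0662, so 1 + r/2 = 1.0662^(1/2).
r/2 = 0.032570, so r = 0.065139 = 6.5139%.

6.5139%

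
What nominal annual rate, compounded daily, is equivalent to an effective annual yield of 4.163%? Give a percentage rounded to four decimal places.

(1 + r/365)^365 − 1 = 0.04163, so 1 + r/365 = 1.04163^(1/365).
r/365 = 0.000112, so r = 0.040789 = 4.0789%.

4.0789%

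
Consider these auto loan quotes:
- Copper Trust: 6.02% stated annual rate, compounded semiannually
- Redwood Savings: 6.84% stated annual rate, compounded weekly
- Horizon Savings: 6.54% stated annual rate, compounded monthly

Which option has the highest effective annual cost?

Redwood Savings

Copper Trust: (1 + 0.0602/2)^2 − 1 = 6.111%
Redwood Savings: (1 + 0.0684/52)^52 − 1 = 7.075%
Horizon Savings: (1 + 0.0654/12)^12 − 1 = 6.740%
The highest effective annual rate is Redwood Savings at 7.075%.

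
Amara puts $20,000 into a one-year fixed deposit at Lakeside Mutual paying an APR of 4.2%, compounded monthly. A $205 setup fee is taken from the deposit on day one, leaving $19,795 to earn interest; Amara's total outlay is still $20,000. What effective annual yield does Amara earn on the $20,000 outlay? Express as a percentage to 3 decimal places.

3.213%

Value after one year: 19,795 × (1 + 0.042/12)^12 = 19,795 × 1.042818 = $20,642.58.
Effective yield on the $20,000 outlay: 20,642.58 / 20,000 − 1 = 0.032129 = 3.213%.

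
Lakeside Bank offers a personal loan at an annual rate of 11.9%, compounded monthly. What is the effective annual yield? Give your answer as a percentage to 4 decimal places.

EAR = (1 + 0.119/12)^12 − 1.
= (1 + 0.009917)^12 − 1 = 1.125710 − 1 = 12.5710%.

12.5710%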